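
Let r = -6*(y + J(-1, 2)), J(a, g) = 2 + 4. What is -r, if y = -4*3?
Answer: -36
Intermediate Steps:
J(a, g) = 6
y = -12
r = 36 (r = -6*(-12 + 6) = -6*(-6) = 36)
-r = -1*36 = -36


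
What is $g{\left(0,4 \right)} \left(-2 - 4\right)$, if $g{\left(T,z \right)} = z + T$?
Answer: $-24$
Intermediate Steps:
$g{\left(T,z \right)} = T + z$
$g{\left(0,4 \right)} \left(-2 - 4\right) = \left(0 + 4\right) \left(-2 - 4\right) = 4 \left(-6\right) = -24$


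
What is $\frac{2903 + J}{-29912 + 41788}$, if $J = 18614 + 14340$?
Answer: $\frac{35857}{11876} \approx 3.0193$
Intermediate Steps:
$J = 32954$
$\frac{2903 + J}{-29912 + 41788} = \frac{2903 + 32954}{-29912 + 41788} = \frac{35857}{11876}$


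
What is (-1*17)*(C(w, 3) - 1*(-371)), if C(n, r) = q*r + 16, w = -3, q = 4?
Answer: -6783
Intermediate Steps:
C(n, r) = 16 + 4*r (C(n, r) = 4*r + 16 = 16 + 4*r)
(-1*17)*(C(w, 3) - 1*(-371)) = (-1*17)*((16 + 4*3) - 1*(-371)) = -17*((16 + 12) + 371) = -17*(28 + 371) = -17*399 = -6783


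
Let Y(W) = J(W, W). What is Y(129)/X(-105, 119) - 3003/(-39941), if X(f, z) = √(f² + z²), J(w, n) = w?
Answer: 273/3631 + 129*√514/3598 ≈ 0.88804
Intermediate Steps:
Y(W) = W
Y(129)/X(-105, 119) - 3003/(-39941) = 129/(√((-105)² + 119²)) - 3003/(-39941) = 129/(√(11025 + 14161)) - 3003*(-1/39941) = 129/(√25186) + 273/3631 = 129/((7*√514)) + 273/3631 = 129*(√514/3598) + 273/3631 = 129*√514/3598 + 273/3631 = 273/3631 + 129*√514/3598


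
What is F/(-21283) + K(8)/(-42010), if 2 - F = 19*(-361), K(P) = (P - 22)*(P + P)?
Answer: -141731609/447049415 ≈ -0.31704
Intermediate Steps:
K(P) = 2*P*(-22 + P) (K(P) = (-22 + P)*(2*P) = 2*P*(-22 + P))
F = 6861 (F = 2 - 19*(-361) = 2 - 1*(-6859) = 2 + 6859 = 6861)
F/(-21283) + K(8)/(-42010) = 6861/(-21283) + (2*8*(-22 + 8))/(-42010) = 6861*(-1/21283) + (2*8*(-14))*(-1/42010) = -6861/21283 - 224*(-1/42010) = -6861/21283 + 112/21005 = -141731609/447049415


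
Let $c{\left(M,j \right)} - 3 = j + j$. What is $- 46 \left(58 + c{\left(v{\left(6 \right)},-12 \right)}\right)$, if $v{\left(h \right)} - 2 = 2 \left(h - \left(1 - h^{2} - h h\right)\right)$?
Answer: $-1702$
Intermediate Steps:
$v{\left(h \right)} = 2 h + 4 h^{2}$ ($v{\left(h \right)} = 2 + 2 \left(h - \left(1 - h^{2} - h h\right)\right) = 2 + 2 \left(h + \left(\left(h^{2} + h^{2}\right) - 1\right)\right) = 2 + 2 \left(h + \left(2 h^{2} - 1\right)\right) = 2 + 2 \left(h + \left(-1 + 2 h^{2}\right)\right) = 2 + 2 \left(-1 + h + 2 h^{2}\right) = 2 + \left(-2 + 2 h + 4 h^{2}\right) = 2 h + 4 h^{2}$)
$c{\left(M,j \right)} = 3 + 2 j$ ($c{\left(M,j \right)} = 3 + \left(j + j\right) = 3 + 2 j$)
$- 46 \left(58 + c{\left(v{\left(6 \right)},-12 \right)}\right) = - 46 \left(58 + \left(3 + 2 \left(-12\right)\right)\right) = - 46 \left(58 + \left(3 - 24\right)\right) = - 46 \left(58 - 21\right) = \left(-46\right) 37 = -1702$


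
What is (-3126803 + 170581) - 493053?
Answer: -3449275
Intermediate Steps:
(-3126803 + 170581) - 493053 = -2956222 - 493053 = -3449275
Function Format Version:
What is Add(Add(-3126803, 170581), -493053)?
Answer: -3449275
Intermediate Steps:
Add(Add(-3126803, 170581), -493053) = Add(-2956222, -493053) = -3449275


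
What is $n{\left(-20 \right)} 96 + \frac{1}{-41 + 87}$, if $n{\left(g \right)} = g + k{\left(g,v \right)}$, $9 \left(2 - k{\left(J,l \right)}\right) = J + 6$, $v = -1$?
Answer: $- \frac{217853}{138} \approx -1578.6$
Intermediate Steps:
$k{\left(J,l \right)} = \frac{4}{3} - \frac{J}{9}$ ($k{\left(J,l \right)} = 2 - \frac{J + 6}{9} = 2 - \frac{6 + J}{9} = 2 - \left(\frac{2}{3} + \frac{J}{9}\right) = \frac{4}{3} - \frac{J}{9}$)
$n{\left(g \right)} = \frac{4}{3} + \frac{8 g}{9}$ ($n{\left(g \right)} = g - \left(- \frac{4}{3} + \frac{g}{9}\right) = \frac{4}{3} + \frac{8 g}{9}$)
$n{\left(-20 \right)} 96 + \frac{1}{-41 + 87} = \left(\frac{4}{3} + \frac{8}{9} \left(-20\right)\right) 96 + \frac{1}{-41 + 87} = \left(\frac{4}{3} - \frac{160}{9}\right) 96 + \frac{1}{46} = \left(- \frac{148}{9}\right) 96 + \frac{1}{46} = - \frac{4736}{3} + \frac{1}{46} = - \frac{217853}{138}$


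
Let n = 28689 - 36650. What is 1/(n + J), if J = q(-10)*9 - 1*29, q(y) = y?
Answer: -1/8080 ≈ -0.00012376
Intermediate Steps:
n = -7961
J = -119 (J = -10*9 - 1*29 = -90 - 29 = -119)
1/(n + J) = 1/(-7961 - 119) = 1/(-8080) = -1/8080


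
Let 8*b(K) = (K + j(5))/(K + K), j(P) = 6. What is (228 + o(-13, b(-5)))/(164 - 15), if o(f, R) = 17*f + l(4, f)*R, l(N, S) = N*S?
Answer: 153/2980 ≈ 0.051342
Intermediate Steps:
b(K) = (6 + K)/(16*K) (b(K) = ((K + 6)/(K + K))/8 = ((6 + K)/((2*K)))/8 = ((6 + K)*(1/(2*K)))/8 = ((6 + K)/(2*K))/8 = (6 + K)/(16*K))
o(f, R) = 17*f + 4*R*f (o(f, R) = 17*f + (4*f)*R = 17*f + 4*R*f)
(228 + o(-13, b(-5)))/(164 - 15) = (228 - 13*(17 + 4*((1/16)*(6 - 5)/(-5))))/(164 - 15) = (228 - 13*(17 + 4*((1/16)*(-⅕)*1)))/149 = (228 - 13*(17 + 4*(-1/80)))*(1/149) = (228 - 13*(17 - 1/20))*(1/149) = (228 - 13*339/20)*(1/149) = (228 - 4407/20)*(1/149) = (153/20)*(1/149) = 153/2980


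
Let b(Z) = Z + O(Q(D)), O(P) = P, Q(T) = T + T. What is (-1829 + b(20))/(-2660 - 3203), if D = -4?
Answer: 1817/5863 ≈ 0.30991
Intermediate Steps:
Q(T) = 2*T
b(Z) = -8 + Z (b(Z) = Z + 2*(-4) = Z - 8 = -8 + Z)
(-1829 + b(20))/(-2660 - 3203) = (-1829 + (-8 + 20))/(-2660 - 3203) = (-1829 + 12)/(-5863) = -1817*(-1/5863) = 1817/5863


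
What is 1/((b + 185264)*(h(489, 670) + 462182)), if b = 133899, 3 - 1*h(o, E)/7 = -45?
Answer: 1/147618632434 ≈ 6.7742e-12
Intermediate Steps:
h(o, E) = 336 (h(o, E) = 21 - 7*(-45) = 21 + 315 = 336)
1/((b + 185264)*(h(489, 670) + 462182)) = 1/((133899 + 185264)*(336 + 462182)) = 1/(319163*462518) = 1/147618632434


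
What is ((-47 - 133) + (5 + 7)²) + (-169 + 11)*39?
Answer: -6198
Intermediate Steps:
((-47 - 133) + (5 + 7)²) + (-169 + 11)*39 = (-180 + 12²) - 158*39 = (-180 + 144) - 6162 = -36 - 6162 = -6198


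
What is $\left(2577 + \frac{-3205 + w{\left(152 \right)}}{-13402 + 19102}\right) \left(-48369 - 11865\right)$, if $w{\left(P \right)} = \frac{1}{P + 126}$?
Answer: $- \frac{40985454415229}{264100} \approx -1.5519 \cdot 10^{8}$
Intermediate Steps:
$w{\left(P \right)} = \frac{1}{126 + P}$
$\left(2577 + \frac{-3205 + w{\left(152 \right)}}{-13402 + 19102}\right) \left(-48369 - 11865\right) = \left(2577 + \frac{-3205 + \frac{1}{126 + 152}}{-13402 + 19102}\right) \left(-48369 - 11865\right) = \left(2577 + \frac{-3205 + \frac{1}{278}}{5700}\right) \left(-60234\right) = \left(2577 + \left(-3205 + \frac{1}{278}\right) \frac{1}{5700}\right) \left(-60234\right) = \left(2577 - \frac{890989}{1584600}\right) \left(-60234\right) = \frac{4082623211}{1584600} \left(-60234\right) = - \frac{40985454415229}{264100}$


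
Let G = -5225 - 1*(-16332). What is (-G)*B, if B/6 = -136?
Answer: 9063312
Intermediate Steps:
G = 11107 (G = -5225 + 16332 = 11107)
B = -816 (B = 6*(-136) = -816)
(-G)*B = -1*11107*(-816) = -11107*(-816) = 9063312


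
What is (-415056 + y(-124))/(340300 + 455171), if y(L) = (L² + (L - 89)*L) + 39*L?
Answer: -378104/795471 ≈ -0.47532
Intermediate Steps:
y(L) = L² + 39*L + L*(-89 + L) (y(L) = (L² + (-89 + L)*L) + 39*L = (L² + L*(-89 + L)) + 39*L = L² + 39*L + L*(-89 + L))
(-415056 + y(-124))/(340300 + 455171) = (-415056 + 2*(-124)*(-25 - 124))/(340300 + 455171) = (-415056 + 2*(-124)*(-149))/795471 = (-415056 + 36952)*(1/795471) = -378104*1/795471 = -378104/795471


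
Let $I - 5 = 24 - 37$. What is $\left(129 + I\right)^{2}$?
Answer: $14641$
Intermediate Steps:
$I = -8$ ($I = 5 + \left(24 - 37\right) = 5 - 13 = -8$)
$\left(129 + I\right)^{2} = \left(129 - 8\right)^{2} = 121^{2} = 14641$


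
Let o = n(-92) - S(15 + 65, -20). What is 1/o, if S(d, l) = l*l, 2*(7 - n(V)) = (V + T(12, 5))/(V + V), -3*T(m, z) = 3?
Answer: -368/144717 ≈ -0.0025429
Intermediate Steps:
T(m, z) = -1 (T(m, z) = -1/3*3 = -1)
n(V) = 7 - (-1 + V)/(4*V) (n(V) = 7 - (V - 1)/(2*(V + V)) = 7 - (-1 + V)/(2*(2*V)) = 7 - (-1 + V)*1/(2*V)/2 = 7 - (-1 + V)/(4*V))
S(d, l) = l**2
o = -144717/368 (o = (1/4)*(1 + 27*(-92))/(-92) - 1*(-20)**2 = (1/4)*(-1/92)*(1 - 2484) - 1*400 = (1/4)*(-1/92)*(-2483) - 400 = 2483/368 - 400 = -144717/368 ≈ -393.25)
1/o = 1/(-144717/368) = -368/144717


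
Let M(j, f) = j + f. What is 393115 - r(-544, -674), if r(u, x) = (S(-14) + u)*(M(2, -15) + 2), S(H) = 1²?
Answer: 387142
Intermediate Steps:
S(H) = 1
M(j, f) = f + j
r(u, x) = -11 - 11*u (r(u, x) = (1 + u)*((-15 + 2) + 2) = (1 + u)*(-13 + 2) = (1 + u)*(-11) = -11 - 11*u)
393115 - r(-544, -674) = 393115 - (-11 - 11*(-544)) = 393115 - (-11 + 5984) = 393115 - 1*5973 = 393115 - 5973 = 387142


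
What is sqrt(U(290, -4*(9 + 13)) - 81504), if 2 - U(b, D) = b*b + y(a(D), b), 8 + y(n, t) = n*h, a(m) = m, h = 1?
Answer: I*sqrt(165506) ≈ 406.82*I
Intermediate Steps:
y(n, t) = -8 + n (y(n, t) = -8 + n*1 = -8 + n)
U(b, D) = 10 - D - b**2 (U(b, D) = 2 - (b*b + (-8 + D)) = 2 - (b**2 + (-8 + D)) = 2 - (-8 + D + b**2) = 2 + (8 - D - b**2) = 10 - D - b**2)
sqrt(U(290, -4*(9 + 13)) - 81504) = sqrt((10 - (-4)*(9 + 13) - 1*290**2) - 81504) = sqrt((10 - (-4)*22 - 1*84100) - 81504) = sqrt((10 - 1*(-88) - 84100) - 81504) = sqrt((10 + 88 - 84100) - 81504) = sqrt(-84002 - 81504) = sqrt(-165506) = I*sqrt(165506)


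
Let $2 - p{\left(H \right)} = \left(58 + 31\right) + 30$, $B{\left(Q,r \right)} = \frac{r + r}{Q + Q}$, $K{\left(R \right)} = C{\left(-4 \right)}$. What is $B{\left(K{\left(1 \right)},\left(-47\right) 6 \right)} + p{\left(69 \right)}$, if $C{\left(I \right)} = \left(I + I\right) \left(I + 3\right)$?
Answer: $- \frac{609}{4} \approx -152.25$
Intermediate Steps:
$C{\left(I \right)} = 2 I \left(3 + I\right)$
$K{\left(R \right)} = 8$ ($K{\left(R \right)} = 2 \left(-4\right) \left(3 - 4\right) = 2 \left(-4\right) \left(-1\right) = 8$)
$B{\left(Q,r \right)} = \frac{r}{Q}$ ($B{\left(Q,r \right)} = \frac{2 r}{2 Q} = 2 r \frac{1}{2 Q} = \frac{r}{Q}$)
$p{\left(H \right)} = -117$ ($p{\left(H \right)} = 2 - \left(\left(58 + 31\right) + 30\right) = 2 - \left(89 + 30\right) = 2 - 119 = -117$)
$B{\left(K{\left(1 \right)},\left(-47\right) 6 \right)} + p{\left(69 \right)} = \frac{\left(-47\right) 6}{8} - 117 = \left(-282\right) \frac{1}{8} - 117 = - \frac{141}{4} - 117 = - \frac{609}{4}$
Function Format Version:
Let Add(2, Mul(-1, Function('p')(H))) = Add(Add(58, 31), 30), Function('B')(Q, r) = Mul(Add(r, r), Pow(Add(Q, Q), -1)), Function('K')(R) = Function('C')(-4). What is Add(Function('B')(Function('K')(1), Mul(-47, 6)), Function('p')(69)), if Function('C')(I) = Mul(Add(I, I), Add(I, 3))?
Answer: Rational(-609, 4) ≈ -152.25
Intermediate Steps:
Function('C')(I) = Mul(2, I, Add(3, I)) (Function('C')(I) = Mul(Mul(2, I), Add(3, I)) = Mul(2, I, Add(3, I)))
Function('K')(R) = 8 (Function('K')(R) = Mul(2, -4, Add(3, -4)) = Mul(2, -4, -1) = 8)
Function('B')(Q, r) = Mul(r, Pow(Q, -1)) (Function('B')(Q, r) = Mul(Mul(2, r), Pow(Mul(2, Q), -1)) = Mul(Mul(2, r), Mul(Rational(1, 2), Pow(Q, -1))) = Mul(r, Pow(Q, -1)))
Function('p')(H) = -117 (Function('p')(H) = Add(2, Mul(-1, Add(Add(58, 31), 30))) = Add(2, Mul(-1, Add(89, 30))) = Add(2, Mul(-1, 119)) = Add(2, -119) = -117)
Add(Function('B')(Function('K')(1), Mul(-47, 6)), Function('p')(69)) = Add(Mul(Mul(-47, 6), Pow(8, -1)), -117) = Add(Mul(-282, Rational(1, 8)), -117) = Add(Rational(-141, 4), -117) = Rational(-609, 4)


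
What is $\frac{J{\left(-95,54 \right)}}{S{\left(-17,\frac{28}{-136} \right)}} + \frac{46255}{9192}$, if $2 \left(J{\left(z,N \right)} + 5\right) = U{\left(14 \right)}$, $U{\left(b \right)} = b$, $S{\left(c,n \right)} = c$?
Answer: $\frac{767951}{156264} \approx 4.9144$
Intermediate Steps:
$J{\left(z,N \right)} = 2$ ($J{\left(z,N \right)} = -5 + \frac{1}{2} \cdot 14 = -5 + 7 = 2$)
$\frac{J{\left(-95,54 \right)}}{S{\left(-17,\frac{28}{-136} \right)}} + \frac{46255}{9192} = \frac{2}{-17} + \frac{46255}{9192} = 2 \left(- \frac{1}{17}\right) + 46255 \cdot \frac{1}{9192} = - \frac{2}{17} + \frac{46255}{9192} = \frac{767951}{156264}$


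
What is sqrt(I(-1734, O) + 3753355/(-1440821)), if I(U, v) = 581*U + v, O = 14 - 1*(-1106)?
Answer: I*sqrt(2089119725239400149)/1440821 ≈ 1003.2*I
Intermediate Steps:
O = 1120 (O = 14 + 1106 = 1120)
I(U, v) = v + 581*U
sqrt(I(-1734, O) + 3753355/(-1440821)) = sqrt((1120 + 581*(-1734)) + 3753355/(-1440821)) = sqrt((1120 - 1007454) + 3753355*(-1/1440821)) = sqrt(-1006334 - 3753355/1440821) = sqrt(-1449950913569/1440821) = I*sqrt(2089119725239400149)/1440821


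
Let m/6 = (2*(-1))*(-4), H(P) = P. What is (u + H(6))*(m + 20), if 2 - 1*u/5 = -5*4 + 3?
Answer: 6868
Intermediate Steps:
m = 48 (m = 6*((2*(-1))*(-4)) = 6*(-2*(-4)) = 6*8 = 48)
u = 95 (u = 10 - 5*(-5*4 + 3) = 10 - 5*(-20 + 3) = 10 - 5*(-17) = 10 + 85 = 95)
(u + H(6))*(m + 20) = (95 + 6)*(48 + 20) = 101*68 = 6868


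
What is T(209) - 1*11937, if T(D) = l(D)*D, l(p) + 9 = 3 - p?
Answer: -56872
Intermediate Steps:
l(p) = -6 - p (l(p) = -9 + (3 - p) = -6 - p)
T(D) = D*(-6 - D) (T(D) = (-6 - D)*D = D*(-6 - D))
T(209) - 1*11937 = -1*209*(6 + 209) - 1*11937 = -1*209*215 - 11937 = -44935 - 11937 = -56872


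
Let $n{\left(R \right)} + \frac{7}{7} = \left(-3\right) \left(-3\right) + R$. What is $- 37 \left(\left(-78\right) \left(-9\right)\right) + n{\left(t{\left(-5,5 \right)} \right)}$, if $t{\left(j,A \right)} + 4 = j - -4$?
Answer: $-25971$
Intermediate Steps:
$t{\left(j,A \right)} = j$ ($t{\left(j,A \right)} = -4 + \left(j - -4\right) = -4 + \left(j + 4\right) = -4 + \left(4 + j\right) = j$)
$n{\left(R \right)} = 8 + R$ ($n{\left(R \right)} = -1 + \left(\left(-3\right) \left(-3\right) + R\right) = -1 + \left(9 + R\right) = 8 + R$)
$- 37 \left(\left(-78\right) \left(-9\right)\right) + n{\left(t{\left(-5,5 \right)} \right)} = - 37 \left(\left(-78\right) \left(-9\right)\right) + \left(8 - 5\right) = \left(-37\right) 702 + 3 = -25974 + 3 = -25971$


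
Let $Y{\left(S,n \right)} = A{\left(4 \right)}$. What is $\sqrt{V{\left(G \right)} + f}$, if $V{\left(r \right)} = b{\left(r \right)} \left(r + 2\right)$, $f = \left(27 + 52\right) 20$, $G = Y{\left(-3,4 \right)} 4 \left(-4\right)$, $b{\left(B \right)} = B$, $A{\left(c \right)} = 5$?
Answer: $2 \sqrt{1955} \approx 88.431$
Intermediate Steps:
$Y{\left(S,n \right)} = 5$
$G = -80$ ($G = 5 \cdot 4 \left(-4\right) = 20 \left(-4\right) = -80$)
$f = 1580$ ($f = 79 \cdot 20 = 1580$)
$V{\left(r \right)} = r \left(2 + r\right)$ ($V{\left(r \right)} = r \left(r + 2\right) = r \left(2 + r\right)$)
$\sqrt{V{\left(G \right)} + f} = \sqrt{- 80 \left(2 - 80\right) + 1580} = \sqrt{\left(-80\right) \left(-78\right) + 1580} = \sqrt{6240 + 1580} = \sqrt{7820} = 2 \sqrt{1955}$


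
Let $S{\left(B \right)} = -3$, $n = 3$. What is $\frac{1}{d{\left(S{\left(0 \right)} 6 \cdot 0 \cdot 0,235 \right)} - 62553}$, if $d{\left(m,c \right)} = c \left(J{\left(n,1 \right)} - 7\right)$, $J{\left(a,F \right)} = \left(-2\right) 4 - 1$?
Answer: $- \frac{1}{66313} \approx -1.508 \cdot 10^{-5}$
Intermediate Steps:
$J{\left(a,F \right)} = -9$ ($J{\left(a,F \right)} = -8 - 1 = -9$)
$d{\left(m,c \right)} = - 16 c$ ($d{\left(m,c \right)} = c \left(-9 - 7\right) = c \left(-16\right) = - 16 c$)
$\frac{1}{d{\left(S{\left(0 \right)} 6 \cdot 0 \cdot 0,235 \right)} - 62553} = \frac{1}{\left(-16\right) 235 - 62553} = \frac{1}{-3760 - 62553} = \frac{1}{-66313} = - \frac{1}{66313}$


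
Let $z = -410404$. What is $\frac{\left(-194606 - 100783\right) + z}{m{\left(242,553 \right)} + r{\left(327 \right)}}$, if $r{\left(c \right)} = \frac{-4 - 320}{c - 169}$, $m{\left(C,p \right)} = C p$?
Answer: $- \frac{55757647}{10572092} \approx -5.274$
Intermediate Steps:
$r{\left(c \right)} = - \frac{324}{-169 + c}$
$\frac{\left(-194606 - 100783\right) + z}{m{\left(242,553 \right)} + r{\left(327 \right)}} = \frac{\left(-194606 - 100783\right) - 410404}{242 \cdot 553 - \frac{324}{-169 + 327}} = \frac{-295389 - 410404}{133826 - \frac{324}{158}} = - \frac{705793}{133826 - \frac{162}{79}} = - \frac{705793}{\frac{10572092}{79}} = \left(-705793\right) \frac{79}{10572092} = - \frac{55757647}{10572092}$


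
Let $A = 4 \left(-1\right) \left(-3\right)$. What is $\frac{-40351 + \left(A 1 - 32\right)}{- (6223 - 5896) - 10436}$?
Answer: $\frac{40371}{10763} \approx 3.7509$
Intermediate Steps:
$A = 12$ ($A = \left(-4\right) \left(-3\right) = 12$)
$\frac{-40351 + \left(A 1 - 32\right)}{- (6223 - 5896) - 10436} = \frac{-40351 + \left(12 \cdot 1 - 32\right)}{- (6223 - 5896) - 10436} = \frac{-40351 + \left(12 - 32\right)}{\left(-1\right) 327 - 10436} = \frac{-40351 - 20}{-327 - 10436} = - \frac{40371}{-10763} = \left(-40371\right) \left(- \frac{1}{10763}\right) = \frac{40371}{10763}$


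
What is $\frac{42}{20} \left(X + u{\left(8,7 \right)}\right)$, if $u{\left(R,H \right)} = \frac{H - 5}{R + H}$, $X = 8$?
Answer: $\frac{427}{25} \approx 17.08$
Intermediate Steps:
$u{\left(R,H \right)} = \frac{-5 + H}{H + R}$
$\frac{42}{20} \left(X + u{\left(8,7 \right)}\right) = \frac{42}{20} \left(8 + \frac{-5 + 7}{7 + 8}\right) = 42 \cdot \frac{1}{20} \left(8 + \frac{1}{15} \cdot 2\right) = \frac{21 \left(8 + \frac{1}{15} \cdot 2\right)}{10} = \frac{21 \left(8 + \frac{2}{15}\right)}{10} = \frac{21}{10} \cdot \frac{122}{15} = \frac{427}{25}$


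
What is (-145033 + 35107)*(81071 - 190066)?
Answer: 11981384370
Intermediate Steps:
(-145033 + 35107)*(81071 - 190066) = -109926*(-108995) = 11981384370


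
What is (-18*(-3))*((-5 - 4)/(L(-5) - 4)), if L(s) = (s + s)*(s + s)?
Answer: -81/16 ≈ -5.0625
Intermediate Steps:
L(s) = 4*s² (L(s) = (2*s)*(2*s) = 4*s²)
(-18*(-3))*((-5 - 4)/(L(-5) - 4)) = (-18*(-3))*((-5 - 4)/(4*(-5)² - 4)) = 54*(-9/(4*25 - 4)) = 54*(-9/(100 - 4)) = 54*(-9/96) = 54*(-9*1/96) = 54*(-3/32) = -81/16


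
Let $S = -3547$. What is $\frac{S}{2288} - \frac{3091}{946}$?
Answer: $- \frac{473985}{98384} \approx -4.8177$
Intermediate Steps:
$\frac{S}{2288} - \frac{3091}{946} = - \frac{3547}{2288} - \frac{3091}{946} = \left(-3547\right) \frac{1}{2288} - \frac{281}{86} = - \frac{3547}{2288} - \frac{281}{86} = - \frac{473985}{98384}$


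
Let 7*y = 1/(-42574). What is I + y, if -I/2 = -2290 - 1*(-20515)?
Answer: -10862756101/298018 ≈ -36450.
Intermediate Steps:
I = -36450 (I = -2*(-2290 - 1*(-20515)) = -2*(-2290 + 20515) = -2*18225 = -36450)
y = -1/298018 (y = (⅐)/(-42574) = (⅐)*(-1/42574) = -1/298018 ≈ -3.3555e-6)
I + y = -36450 - 1/298018 = -10862756101/298018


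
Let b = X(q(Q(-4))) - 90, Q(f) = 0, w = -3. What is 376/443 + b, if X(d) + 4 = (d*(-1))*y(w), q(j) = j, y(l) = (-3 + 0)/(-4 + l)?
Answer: -41266/443 ≈ -93.151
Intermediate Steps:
y(l) = -3/(-4 + l)
X(d) = -4 - 3*d/7 (X(d) = -4 + (d*(-1))*(-3/(-4 - 3)) = -4 + (-d)*(-3/(-7)) = -4 + (-d)*(-3*(-⅐)) = -4 - d*(3/7) = -4 - 3*d/7)
b = -94 (b = (-4 - 3/7*0) - 90 = (-4 + 0) - 90 = -4 - 90 = -94)
376/443 + b = 376/443 - 94 = -41266/443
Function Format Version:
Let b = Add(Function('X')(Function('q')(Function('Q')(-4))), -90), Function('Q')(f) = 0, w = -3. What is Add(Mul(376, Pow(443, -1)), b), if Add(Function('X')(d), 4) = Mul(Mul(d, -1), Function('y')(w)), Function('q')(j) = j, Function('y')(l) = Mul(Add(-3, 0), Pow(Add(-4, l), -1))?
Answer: Rational(-41266, 443) ≈ -93.151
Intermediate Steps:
Function('y')(l) = Mul(-3, Pow(Add(-4, l), -1))
Function('X')(d) = Add(-4, Mul(Rational(-3, 7), d)) (Function('X')(d) = Add(-4, Mul(Mul(d, -1), Mul(-3, Pow(Add(-4, -3), -1)))) = Add(-4, Mul(Mul(-1, d), Mul(-3, Pow(-7, -1)))) = Add(-4, Mul(Mul(-1, d), Mul(-3, Rational(-1, 7)))) = Add(-4, Mul(Mul(-1, d), Rational(3, 7))) = Add(-4, Mul(Rational(-3, 7), d)))
b = -94 (b = Add(Add(-4, Mul(Rational(-3, 7), 0)), -90) = Add(Add(-4, 0), -90) = Add(-4, -90) = -94)
Add(Mul(376, Pow(443, -1)), b) = Add(Mul(376, Pow(443, -1)), -94) = Add(Mul(376, Rational(1, 443)), -94) = Add(Rational(376, 443), -94) = Rational(-41266, 443)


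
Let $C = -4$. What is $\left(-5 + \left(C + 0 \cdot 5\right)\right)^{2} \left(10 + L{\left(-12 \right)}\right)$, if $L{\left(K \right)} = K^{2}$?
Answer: $12474$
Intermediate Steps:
$\left(-5 + \left(C + 0 \cdot 5\right)\right)^{2} \left(10 + L{\left(-12 \right)}\right) = \left(-5 + \left(-4 + 0 \cdot 5\right)\right)^{2} \left(10 + \left(-12\right)^{2}\right) = \left(-5 + \left(-4 + 0\right)\right)^{2} \left(10 + 144\right) = \left(-5 - 4\right)^{2} \cdot 154 = \left(-9\right)^{2} \cdot 154 = 81 \cdot 154 = 12474$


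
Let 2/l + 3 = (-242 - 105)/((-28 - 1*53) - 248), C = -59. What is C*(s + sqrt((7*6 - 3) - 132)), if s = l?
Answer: 19411/320 - 59*I*sqrt(93) ≈ 60.659 - 568.98*I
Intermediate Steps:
l = -329/320 (l = 2/(-3 + (-242 - 105)/((-28 - 1*53) - 248)) = 2/(-3 - 347/((-28 - 53) - 248)) = 2/(-3 - 347/(-81 - 248)) = 2/(-3 - 347/(-329)) = 2/(-3 - 347*(-1/329)) = 2/(-3 + 347/329) = 2/(-640/329) = 2*(-329/640) = -329/320 ≈ -1.0281)
s = -329/320 ≈ -1.0281
C*(s + sqrt((7*6 - 3) - 132)) = -59*(-329/320 + sqrt((7*6 - 3) - 132)) = -59*(-329/320 + sqrt((42 - 3) - 132)) = -59*(-329/320 + sqrt(39 - 132)) = -59*(-329/320 + sqrt(-93)) = -59*(-329/320 + I*sqrt(93)) = 19411/320 - 59*I*sqrt(93)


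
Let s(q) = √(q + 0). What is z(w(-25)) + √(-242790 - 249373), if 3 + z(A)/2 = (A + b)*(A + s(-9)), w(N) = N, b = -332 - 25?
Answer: 19094 - 2292*I + I*√492163 ≈ 19094.0 - 1590.5*I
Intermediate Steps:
b = -357
s(q) = √q
z(A) = -6 + 2*(-357 + A)*(A + 3*I) (z(A) = -6 + 2*((A - 357)*(A + √(-9))) = -6 + 2*((-357 + A)*(A + 3*I)) = -6 + 2*(-357 + A)*(A + 3*I))
z(w(-25)) + √(-242790 - 249373) = (-6 - 2142*I + 2*(-25)² + 6*(-25)*(-119 + I)) + √(-242790 - 249373) = (-6 - 2142*I + 2*625 + (17850 - 150*I)) + √(-492163) = (-6 - 2142*I + 1250 + (17850 - 150*I)) + I*√492163 = (19094 - 2292*I) + I*√492163 = 19094 - 2292*I + I*√492163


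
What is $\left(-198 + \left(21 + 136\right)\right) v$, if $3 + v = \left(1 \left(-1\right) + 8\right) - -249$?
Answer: $-10373$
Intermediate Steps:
$v = 253$ ($v = -3 + \left(\left(1 \left(-1\right) + 8\right) - -249\right) = -3 + \left(\left(-1 + 8\right) + 249\right) = -3 + \left(7 + 249\right) = -3 + 256 = 253$)
$\left(-198 + \left(21 + 136\right)\right) v = \left(-198 + \left(21 + 136\right)\right) 253 = \left(-198 + 157\right) 253 = \left(-41\right) 253 = -10373$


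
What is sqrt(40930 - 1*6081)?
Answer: sqrt(34849) ≈ 186.68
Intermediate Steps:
sqrt(40930 - 1*6081) = sqrt(40930 - 6081) = sqrt(34849)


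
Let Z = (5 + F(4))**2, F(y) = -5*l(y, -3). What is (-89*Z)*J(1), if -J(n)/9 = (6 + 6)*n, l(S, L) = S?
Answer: 2162700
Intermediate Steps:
F(y) = -5*y
J(n) = -108*n (J(n) = -9*(6 + 6)*n = -108*n)
Z = 225 (Z = (5 - 5*4)**2 = (5 - 20)**2 = (-15)**2 = 225)
(-89*Z)*J(1) = (-89*225)*(-108*1) = -20025*(-108) = 2162700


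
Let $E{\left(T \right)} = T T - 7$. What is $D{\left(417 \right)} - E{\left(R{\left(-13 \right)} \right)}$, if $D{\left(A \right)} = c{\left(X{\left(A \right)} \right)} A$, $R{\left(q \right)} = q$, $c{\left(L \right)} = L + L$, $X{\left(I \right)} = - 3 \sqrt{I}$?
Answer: $-162 - 2502 \sqrt{417} \approx -51254.0$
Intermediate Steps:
$c{\left(L \right)} = 2 L$
$E{\left(T \right)} = -7 + T^{2}$ ($E{\left(T \right)} = T^{2} - 7 = -7 + T^{2}$)
$D{\left(A \right)} = - 6 A^{\frac{3}{2}}$ ($D{\left(A \right)} = 2 \left(- 3 \sqrt{A}\right) A = - 6 \sqrt{A} A = - 6 A^{\frac{3}{2}}$)
$D{\left(417 \right)} - E{\left(R{\left(-13 \right)} \right)} = - 6 \cdot 417^{\frac{3}{2}} - \left(-7 + \left(-13\right)^{2}\right) = - 6 \cdot 417 \sqrt{417} - \left(-7 + 169\right) = - 2502 \sqrt{417} - 162 = -162 - 2502 \sqrt{417}$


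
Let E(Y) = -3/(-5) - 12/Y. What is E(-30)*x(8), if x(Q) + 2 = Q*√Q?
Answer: -2 + 16*√2 ≈ 20.627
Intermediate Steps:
x(Q) = -2 + Q^(3/2) (x(Q) = -2 + Q*√Q = -2 + Q^(3/2))
E(Y) = ⅗ - 12/Y (E(Y) = -3*(-⅕) - 12/Y = ⅗ - 12/Y)
E(-30)*x(8) = (⅗ - 12/(-30))*(-2 + 8^(3/2)) = (⅗ - 12*(-1/30))*(-2 + 16*√2) = (⅗ + ⅖)*(-2 + 16*√2) = 1*(-2 + 16*√2) = -2 + 16*√2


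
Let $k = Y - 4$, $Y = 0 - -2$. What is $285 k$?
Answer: $-570$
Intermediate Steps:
$Y = 2$ ($Y = 0 + 2 = 2$)
$k = -2$ ($k = 2 - 4 = -2$)
$285 k = 285 \left(-2\right) = -570$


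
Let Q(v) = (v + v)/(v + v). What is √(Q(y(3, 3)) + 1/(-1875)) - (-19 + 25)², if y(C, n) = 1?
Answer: -36 + √5622/75 ≈ -35.000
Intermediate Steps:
Q(v) = 1 (Q(v) = (2*v)/((2*v)) = (2*v)*(1/(2*v)) = 1)
√(Q(y(3, 3)) + 1/(-1875)) - (-19 + 25)² = √(1 + 1/(-1875)) - (-19 + 25)² = √(1 - 1/1875) - 1*6² = √(1874/1875) - 1*36 = √5622/75 - 36 = -36 + √5622/75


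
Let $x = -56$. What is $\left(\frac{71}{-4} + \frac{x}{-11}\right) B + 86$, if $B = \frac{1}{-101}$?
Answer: $\frac{382741}{4444} \approx 86.125$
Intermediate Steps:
$B = - \frac{1}{101} \approx -0.009901$
$\left(\frac{71}{-4} + \frac{x}{-11}\right) B + 86 = \left(\frac{71}{-4} - \frac{56}{-11}\right) \left(- \frac{1}{101}\right) + 86 = \left(71 \left(- \frac{1}{4}\right) - - \frac{56}{11}\right) \left(- \frac{1}{101}\right) + 86 = \left(- \frac{71}{4} + \frac{56}{11}\right) \left(- \frac{1}{101}\right) + 86 = \left(- \frac{557}{44}\right) \left(- \frac{1}{101}\right) + 86 = \frac{557}{4444} + 86 = \frac{382741}{4444}$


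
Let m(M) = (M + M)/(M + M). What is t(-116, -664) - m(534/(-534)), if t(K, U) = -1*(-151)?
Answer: 150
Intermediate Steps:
t(K, U) = 151
m(M) = 1 (m(M) = (2*M)/((2*M)) = (2*M)*(1/(2*M)) = 1)
t(-116, -664) - m(534/(-534)) = 151 - 1*1 = 151 - 1 = 150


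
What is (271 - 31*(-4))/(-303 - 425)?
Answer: -395/728 ≈ -0.54258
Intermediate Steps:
(271 - 31*(-4))/(-303 - 425) = (271 + 124)/(-728) = 395*(-1/728) = -395/728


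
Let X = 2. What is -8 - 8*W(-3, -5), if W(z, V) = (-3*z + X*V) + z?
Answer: 24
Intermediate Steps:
W(z, V) = -2*z + 2*V (W(z, V) = (-3*z + 2*V) + z = -2*z + 2*V)
-8 - 8*W(-3, -5) = -8 - 8*(-2*(-3) + 2*(-5)) = -8 - 8*(6 - 10) = -8 - 8*(-4) = -8 + 32 = 24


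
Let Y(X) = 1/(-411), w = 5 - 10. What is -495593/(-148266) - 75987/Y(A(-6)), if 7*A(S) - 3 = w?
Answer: 4630445086355/148266 ≈ 3.1231e+7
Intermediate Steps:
w = -5
A(S) = -2/7 (A(S) = 3/7 + (⅐)*(-5) = 3/7 - 5/7 = -2/7)
Y(X) = -1/411
-495593/(-148266) - 75987/Y(A(-6)) = -495593/(-148266) - 75987/(-1/411) = -495593*(-1/148266) - 75987*(-411) = 495593/148266 + 31230657 = 4630445086355/148266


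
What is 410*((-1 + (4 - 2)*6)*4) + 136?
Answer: 18176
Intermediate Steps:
410*((-1 + (4 - 2)*6)*4) + 136 = 410*((-1 + 2*6)*4) + 136 = 410*((-1 + 12)*4) + 136 = 410*(11*4) + 136 = 410*44 + 136 = 18040 + 136 = 18176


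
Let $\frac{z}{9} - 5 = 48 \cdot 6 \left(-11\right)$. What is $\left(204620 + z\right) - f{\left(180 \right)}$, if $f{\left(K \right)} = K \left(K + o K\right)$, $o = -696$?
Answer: $22694153$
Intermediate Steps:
$z = -28467$ ($z = 45 + 9 \cdot 48 \cdot 6 \left(-11\right) = 45 + 9 \cdot 288 \left(-11\right) = 45 + 9 \left(-3168\right) = 45 - 28512 = -28467$)
$f{\left(K \right)} = - 695 K^{2}$ ($f{\left(K \right)} = K \left(K - 696 K\right) = K \left(- 695 K\right) = - 695 K^{2}$)
$\left(204620 + z\right) - f{\left(180 \right)} = \left(204620 - 28467\right) - - 695 \cdot 180^{2} = 176153 - \left(-695\right) 32400 = 176153 - -22518000 = 176153 + 22518000 = 22694153$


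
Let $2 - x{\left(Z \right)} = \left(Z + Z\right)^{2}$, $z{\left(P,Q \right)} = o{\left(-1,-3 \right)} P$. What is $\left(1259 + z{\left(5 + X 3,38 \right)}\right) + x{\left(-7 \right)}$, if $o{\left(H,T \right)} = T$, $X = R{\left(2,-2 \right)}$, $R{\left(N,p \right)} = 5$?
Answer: $1005$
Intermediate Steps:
$X = 5$
$z{\left(P,Q \right)} = - 3 P$
$x{\left(Z \right)} = 2 - 4 Z^{2}$ ($x{\left(Z \right)} = 2 - \left(Z + Z\right)^{2} = 2 - \left(2 Z\right)^{2} = 2 - 4 Z^{2}$)
$\left(1259 + z{\left(5 + X 3,38 \right)}\right) + x{\left(-7 \right)} = \left(1259 - 3 \left(5 + 5 \cdot 3\right)\right) + \left(2 - 4 \left(-7\right)^{2}\right) = \left(1259 - 3 \left(5 + 15\right)\right) + \left(2 - 196\right) = \left(1259 - 60\right) + \left(2 - 196\right) = \left(1259 - 60\right) - 194 = 1199 - 194 = 1005$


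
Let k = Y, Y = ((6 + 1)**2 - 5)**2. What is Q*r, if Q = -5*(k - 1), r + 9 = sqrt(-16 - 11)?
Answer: 87075 - 29025*I*sqrt(3) ≈ 87075.0 - 50273.0*I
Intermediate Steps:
Y = 1936 (Y = (7**2 - 5)**2 = (49 - 5)**2 = 44**2 = 1936)
k = 1936
r = -9 + 3*I*sqrt(3) (r = -9 + sqrt(-16 - 11) = -9 + sqrt(-27) = -9 + 3*I*sqrt(3) ≈ -9.0 + 5.1962*I)
Q = -9675 (Q = -5*(1936 - 1) = -5*1935 = -9675)
Q*r = -9675*(-9 + 3*I*sqrt(3)) = 87075 - 29025*I*sqrt(3)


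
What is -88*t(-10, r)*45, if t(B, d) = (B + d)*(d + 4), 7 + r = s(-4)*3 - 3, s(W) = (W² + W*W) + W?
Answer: -19768320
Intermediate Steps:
s(W) = W + 2*W² (s(W) = (W² + W²) + W = 2*W² + W = W + 2*W²)
r = 74 (r = -7 + (-4*(1 + 2*(-4))*3 - 3) = -7 + (-4*(1 - 8)*3 - 3) = -7 + (-4*(-7)*3 - 3) = -7 + (28*3 - 3) = -7 + (84 - 3) = -7 + 81 = 74)
t(B, d) = (4 + d)*(B + d) (t(B, d) = (B + d)*(4 + d) = (4 + d)*(B + d))
-88*t(-10, r)*45 = -88*(74² + 4*(-10) + 4*74 - 10*74)*45 = -88*(5476 - 40 + 296 - 740)*45 = -88*4992*45 = -439296*45 = -19768320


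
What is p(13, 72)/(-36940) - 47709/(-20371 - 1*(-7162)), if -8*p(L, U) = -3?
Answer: 4699641351/1301174560 ≈ 3.6118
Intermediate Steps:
p(L, U) = 3/8 (p(L, U) = -1/8*(-3) = 3/8)
p(13, 72)/(-36940) - 47709/(-20371 - 1*(-7162)) = (3/8)/(-36940) - 47709/(-20371 - 1*(-7162)) = (3/8)*(-1/36940) - 47709/(-20371 + 7162) = -3/295520 - 47709/(-13209) = -3/295520 - 47709*(-1/13209) = -3/295520 + 15903/4403 = 4699641351/1301174560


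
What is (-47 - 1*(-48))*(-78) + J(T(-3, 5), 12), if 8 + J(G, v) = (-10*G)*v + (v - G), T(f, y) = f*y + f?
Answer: 2104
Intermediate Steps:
T(f, y) = f + f*y
J(G, v) = -8 + v - G - 10*G*v (J(G, v) = -8 + ((-10*G)*v + (v - G)) = -8 + (-10*G*v + (v - G)) = -8 + (v - G - 10*G*v) = -8 + v - G - 10*G*v)
(-47 - 1*(-48))*(-78) + J(T(-3, 5), 12) = (-47 - 1*(-48))*(-78) + (-8 + 12 - (-3)*(1 + 5) - 10*(-3*(1 + 5))*12) = (-47 + 48)*(-78) + (-8 + 12 - (-3)*6 - 10*(-3*6)*12) = 1*(-78) + (-8 + 12 - 1*(-18) - 10*(-18)*12) = -78 + (-8 + 12 + 18 + 2160) = -78 + 2182 = 2104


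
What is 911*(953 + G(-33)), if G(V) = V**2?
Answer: 1860262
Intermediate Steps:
911*(953 + G(-33)) = 911*(953 + (-33)**2) = 911*(953 + 1089) = 911*2042 = 1860262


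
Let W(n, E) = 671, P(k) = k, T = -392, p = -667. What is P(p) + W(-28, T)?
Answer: 4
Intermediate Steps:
P(p) + W(-28, T) = -667 + 671 = 4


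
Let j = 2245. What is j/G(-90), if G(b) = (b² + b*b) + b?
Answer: 449/3222 ≈ 0.13935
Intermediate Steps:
G(b) = b + 2*b² (G(b) = (b² + b²) + b = 2*b² + b = b + 2*b²)
j/G(-90) = 2245/((-90*(1 + 2*(-90)))) = 2245/((-90*(1 - 180))) = 2245/((-90*(-179))) = 2245/16110 = 2245*(1/16110) = 449/3222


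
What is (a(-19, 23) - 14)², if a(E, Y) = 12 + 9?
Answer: 49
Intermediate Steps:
a(E, Y) = 21
(a(-19, 23) - 14)² = (21 - 14)² = 7² = 49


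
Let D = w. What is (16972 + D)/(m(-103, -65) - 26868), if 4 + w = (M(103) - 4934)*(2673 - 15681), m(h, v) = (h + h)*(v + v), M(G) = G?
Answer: -7857327/11 ≈ -7.1430e+5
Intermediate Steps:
m(h, v) = 4*h*v (m(h, v) = (2*h)*(2*v) = 4*h*v)
w = 62841644 (w = -4 + (103 - 4934)*(2673 - 15681) = -4 - 4831*(-13008) = -4 + 62841648 = 62841644)
D = 62841644
(16972 + D)/(m(-103, -65) - 26868) = (16972 + 62841644)/(4*(-103)*(-65) - 26868) = 62858616/(26780 - 26868) = 62858616/(-88) = 62858616*(-1/88) = -7857327/11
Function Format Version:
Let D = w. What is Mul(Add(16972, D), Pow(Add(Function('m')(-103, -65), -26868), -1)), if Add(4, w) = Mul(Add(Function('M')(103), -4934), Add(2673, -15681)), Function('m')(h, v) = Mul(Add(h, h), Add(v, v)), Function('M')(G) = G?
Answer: Rational(-7857327, 11) ≈ -7.1430e+5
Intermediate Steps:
Function('m')(h, v) = Mul(4, h, v) (Function('m')(h, v) = Mul(Mul(2, h), Mul(2, v)) = Mul(4, h, v))
w = 62841644 (w = Add(-4, Mul(Add(103, -4934), Add(2673, -15681))) = Add(-4, Mul(-4831, -13008)) = Add(-4, 62841648) = 62841644)
D = 62841644
Mul(Add(16972, D), Pow(Add(Function('m')(-103, -65), -26868), -1)) = Mul(Add(16972, 62841644), Pow(Add(Mul(4, -103, -65), -26868), -1)) = Mul(62858616, Pow(Add(26780, -26868), -1)) = Mul(62858616, Pow(-88, -1)) = Mul(62858616, Rational(-1, 88)) = Rational(-7857327, 11)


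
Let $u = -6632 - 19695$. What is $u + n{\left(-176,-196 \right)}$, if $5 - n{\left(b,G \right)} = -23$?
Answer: $-26299$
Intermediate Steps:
$n{\left(b,G \right)} = 28$ ($n{\left(b,G \right)} = 5 - -23 = 5 + 23 = 28$)
$u = -26327$ ($u = -6632 - 19695 = -26327$)
$u + n{\left(-176,-196 \right)} = -26327 + 28 = -26299$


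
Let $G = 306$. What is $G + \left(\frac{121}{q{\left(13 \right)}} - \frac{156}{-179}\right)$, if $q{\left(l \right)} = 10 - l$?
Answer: $\frac{143131}{537} \approx 266.54$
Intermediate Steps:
$G + \left(\frac{121}{q{\left(13 \right)}} - \frac{156}{-179}\right) = 306 + \left(\frac{121}{10 - 13} - \frac{156}{-179}\right) = 306 + \left(\frac{121}{10 - 13} - - \frac{156}{179}\right) = 306 + \left(\frac{121}{-3} + \frac{156}{179}\right) = 306 + \left(121 \left(- \frac{1}{3}\right) + \frac{156}{179}\right) = 306 + \left(- \frac{121}{3} + \frac{156}{179}\right) = 306 - \frac{21191}{537} = \frac{143131}{537}$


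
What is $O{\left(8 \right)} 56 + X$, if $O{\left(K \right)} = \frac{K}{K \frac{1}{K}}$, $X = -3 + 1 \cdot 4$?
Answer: $449$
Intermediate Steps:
$X = 1$ ($X = -3 + 4 = 1$)
$O{\left(K \right)} = K$ ($O{\left(K \right)} = \frac{K}{1} = K 1 = K$)
$O{\left(8 \right)} 56 + X = 8 \cdot 56 + 1 = 448 + 1 = 449$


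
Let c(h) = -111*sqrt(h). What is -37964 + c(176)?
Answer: -37964 - 444*sqrt(11) ≈ -39437.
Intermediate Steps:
-37964 + c(176) = -37964 - 444*sqrt(11)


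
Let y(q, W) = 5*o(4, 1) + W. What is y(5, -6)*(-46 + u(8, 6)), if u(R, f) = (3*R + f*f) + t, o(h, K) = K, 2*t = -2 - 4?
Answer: -11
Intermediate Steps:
t = -3 (t = (-2 - 4)/2 = (½)*(-6) = -3)
u(R, f) = -3 + f² + 3*R (u(R, f) = (3*R + f*f) - 3 = (3*R + f²) - 3 = (f² + 3*R) - 3 = -3 + f² + 3*R)
y(q, W) = 5 + W (y(q, W) = 5*1 + W = 5 + W)
y(5, -6)*(-46 + u(8, 6)) = (5 - 6)*(-46 + (-3 + 6² + 3*8)) = -(-46 + (-3 + 36 + 24)) = -(-46 + 57) = -1*11 = -11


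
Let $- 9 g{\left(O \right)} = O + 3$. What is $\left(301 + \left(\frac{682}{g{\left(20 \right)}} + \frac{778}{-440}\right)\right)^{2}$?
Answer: $\frac{26815045009}{25603600} \approx 1047.3$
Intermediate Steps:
$g{\left(O \right)} = - \frac{1}{3} - \frac{O}{9}$ ($g{\left(O \right)} = - \frac{O + 3}{9} = - \frac{3 + O}{9} = - \frac{1}{3} - \frac{O}{9}$)
$\left(301 + \left(\frac{682}{g{\left(20 \right)}} + \frac{778}{-440}\right)\right)^{2} = \left(301 + \left(\frac{682}{- \frac{1}{3} - \frac{20}{9}} + \frac{778}{-440}\right)\right)^{2} = \left(301 + \left(\frac{682}{- \frac{1}{3} - \frac{20}{9}} + 778 \left(- \frac{1}{440}\right)\right)\right)^{2} = \left(301 + \left(\frac{682}{- \frac{23}{9}} - \frac{389}{220}\right)\right)^{2} = \left(301 + \left(682 \left(- \frac{9}{23}\right) - \frac{389}{220}\right)\right)^{2} = \left(301 - \frac{1359307}{5060}\right)^{2} = \left(\frac{163753}{5060}\right)^{2} = \frac{26815045009}{25603600}$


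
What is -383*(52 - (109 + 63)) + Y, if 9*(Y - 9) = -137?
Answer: 413584/9 ≈ 45954.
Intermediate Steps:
Y = -56/9 (Y = 9 + (⅑)*(-137) = 9 - 137/9 = -56/9 ≈ -6.2222)
-383*(52 - (109 + 63)) + Y = -383*(52 - (109 + 63)) - 56/9 = -383*(52 - 1*172) - 56/9 = -383*(52 - 172) - 56/9 = -383*(-120) - 56/9 = 45960 - 56/9 = 413584/9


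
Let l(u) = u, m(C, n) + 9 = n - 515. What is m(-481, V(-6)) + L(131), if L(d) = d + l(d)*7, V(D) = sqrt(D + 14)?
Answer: 524 + 2*sqrt(2) ≈ 526.83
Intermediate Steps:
V(D) = sqrt(14 + D)
m(C, n) = -524 + n (m(C, n) = -9 + (n - 515) = -9 + (-515 + n) = -524 + n)
L(d) = 8*d (L(d) = d + d*7 = d + 7*d = 8*d)
m(-481, V(-6)) + L(131) = (-524 + sqrt(14 - 6)) + 8*131 = (-524 + sqrt(8)) + 1048 = (-524 + 2*sqrt(2)) + 1048 = 524 + 2*sqrt(2)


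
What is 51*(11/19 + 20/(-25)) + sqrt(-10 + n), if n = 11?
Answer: -976/95 ≈ -10.274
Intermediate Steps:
51*(11/19 + 20/(-25)) + sqrt(-10 + n) = 51*(11/19 + 20/(-25)) + sqrt(-10 + 11) = 51*(11*(1/19) + 20*(-1/25)) + sqrt(1) = 51*(11/19 - 4/5) + 1 = 51*(-21/95) + 1 = -1071/95 + 1 = -976/95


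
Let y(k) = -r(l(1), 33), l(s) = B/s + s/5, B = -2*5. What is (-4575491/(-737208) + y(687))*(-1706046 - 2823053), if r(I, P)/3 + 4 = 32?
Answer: 259743741597119/737208 ≈ 3.5233e+8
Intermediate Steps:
B = -10
l(s) = -10/s + s/5
r(I, P) = 84 (r(I, P) = -12 + 3*32 = -12 + 96 = 84)
y(k) = -84 (y(k) = -1*84 = -84)
(-4575491/(-737208) + y(687))*(-1706046 - 2823053) = (-4575491/(-737208) - 84)*(-1706046 - 2823053) = (-4575491*(-1/737208) - 84)*(-4529099) = (4575491/737208 - 84)*(-4529099) = -57349981/737208*(-4529099) = 259743741597119/737208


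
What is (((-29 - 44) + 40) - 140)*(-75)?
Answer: 12975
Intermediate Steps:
(((-29 - 44) + 40) - 140)*(-75) = ((-73 + 40) - 140)*(-75) = (-33 - 140)*(-75) = -173*(-75) = 12975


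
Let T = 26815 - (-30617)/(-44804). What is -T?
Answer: -1201388643/44804 ≈ -26814.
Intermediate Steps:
T = 1201388643/44804 (T = 26815 - (-30617)*(-1)/44804 = 26815 - 1*30617/44804 = 26815 - 30617/44804 = 1201388643/44804 ≈ 26814.)
-T = -1*1201388643/44804 = -1201388643/44804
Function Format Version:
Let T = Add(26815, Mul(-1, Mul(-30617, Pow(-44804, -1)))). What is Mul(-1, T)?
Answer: Rational(-1201388643, 44804) ≈ -26814.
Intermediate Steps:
T = Rational(1201388643, 44804) (T = Add(26815, Mul(-1, Mul(-30617, Rational(-1, 44804)))) = Add(26815, Mul(-1, Rational(30617, 44804))) = Add(26815, Rational(-30617, 44804)) = Rational(1201388643, 44804) ≈ 26814.)
Mul(-1, T) = Mul(-1, Rational(1201388643, 44804)) = Rational(-1201388643, 44804)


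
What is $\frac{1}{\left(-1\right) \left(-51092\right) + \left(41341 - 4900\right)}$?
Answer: $\frac{1}{87533} \approx 1.1424 \cdot 10^{-5}$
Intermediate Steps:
$\frac{1}{\left(-1\right) \left(-51092\right) + \left(41341 - 4900\right)} = \frac{1}{51092 + 36441} = \frac{1}{87533}$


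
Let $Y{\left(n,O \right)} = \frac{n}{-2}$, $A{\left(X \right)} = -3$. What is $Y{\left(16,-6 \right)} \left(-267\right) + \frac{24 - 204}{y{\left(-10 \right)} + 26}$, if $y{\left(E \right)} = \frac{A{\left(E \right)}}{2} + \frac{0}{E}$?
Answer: $\frac{104304}{49} \approx 2128.7$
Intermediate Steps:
$Y{\left(n,O \right)} = - \frac{n}{2}$ ($Y{\left(n,O \right)} = n \left(- \frac{1}{2}\right) = - \frac{n}{2}$)
$y{\left(E \right)} = - \frac{3}{2}$ ($y{\left(E \right)} = - \frac{3}{2} + \frac{0}{E} = \left(-3\right) \frac{1}{2} + 0 = - \frac{3}{2} + 0 = - \frac{3}{2}$)
$Y{\left(16,-6 \right)} \left(-267\right) + \frac{24 - 204}{y{\left(-10 \right)} + 26} = \left(- \frac{1}{2}\right) 16 \left(-267\right) + \frac{24 - 204}{- \frac{3}{2} + 26} = \left(-8\right) \left(-267\right) - \frac{180}{\frac{49}{2}} = 2136 - \frac{360}{49} = \frac{104304}{49}$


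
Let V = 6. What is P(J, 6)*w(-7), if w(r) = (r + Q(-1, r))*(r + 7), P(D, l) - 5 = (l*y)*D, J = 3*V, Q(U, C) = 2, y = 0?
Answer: 0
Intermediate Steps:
J = 18 (J = 3*6 = 18)
P(D, l) = 5 (P(D, l) = 5 + (l*0)*D = 5 + 0*D = 5 + 0 = 5)
w(r) = (2 + r)*(7 + r) (w(r) = (r + 2)*(r + 7) = (2 + r)*(7 + r))
P(J, 6)*w(-7) = 5*(14 + (-7)² + 9*(-7)) = 5*(14 + 49 - 63) = 5*0 = 0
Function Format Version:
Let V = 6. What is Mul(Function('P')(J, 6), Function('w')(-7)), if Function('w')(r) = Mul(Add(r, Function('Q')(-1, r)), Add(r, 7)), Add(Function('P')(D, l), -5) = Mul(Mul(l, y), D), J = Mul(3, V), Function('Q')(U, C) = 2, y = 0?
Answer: 0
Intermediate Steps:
J = 18 (J = Mul(3, 6) = 18)
Function('P')(D, l) = 5 (Function('P')(D, l) = Add(5, Mul(Mul(l, 0), D)) = Add(5, Mul(0, D)) = Add(5, 0) = 5)
Function('w')(r) = Mul(Add(2, r), Add(7, r)) (Function('w')(r) = Mul(Add(r, 2), Add(r, 7)) = Mul(Add(2, r), Add(7, r)))
Mul(Function('P')(J, 6), Function('w')(-7)) = Mul(5, Add(14, Pow(-7, 2), Mul(9, -7))) = Mul(5, Add(14, 49, -63)) = Mul(5, 0) = 0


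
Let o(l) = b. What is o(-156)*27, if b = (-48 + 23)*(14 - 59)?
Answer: 30375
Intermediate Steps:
b = 1125 (b = -25*(-45) = 1125)
o(l) = 1125
o(-156)*27 = 1125*27 = 30375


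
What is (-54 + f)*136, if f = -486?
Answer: -73440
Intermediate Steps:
(-54 + f)*136 = (-54 - 486)*136 = -540*136 = -73440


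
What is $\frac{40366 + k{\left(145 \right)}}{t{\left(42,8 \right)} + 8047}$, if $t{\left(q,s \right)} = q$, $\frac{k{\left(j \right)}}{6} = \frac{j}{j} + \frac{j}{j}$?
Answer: $\frac{40378}{8089} \approx 4.9917$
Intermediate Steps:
$k{\left(j \right)} = 12$ ($k{\left(j \right)} = 6 \left(\frac{j}{j} + \frac{j}{j}\right) = 6 \left(1 + 1\right) = 6 \cdot 2 = 12$)
$\frac{40366 + k{\left(145 \right)}}{t{\left(42,8 \right)} + 8047} = \frac{40366 + 12}{42 + 8047} = \frac{40378}{8089}$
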